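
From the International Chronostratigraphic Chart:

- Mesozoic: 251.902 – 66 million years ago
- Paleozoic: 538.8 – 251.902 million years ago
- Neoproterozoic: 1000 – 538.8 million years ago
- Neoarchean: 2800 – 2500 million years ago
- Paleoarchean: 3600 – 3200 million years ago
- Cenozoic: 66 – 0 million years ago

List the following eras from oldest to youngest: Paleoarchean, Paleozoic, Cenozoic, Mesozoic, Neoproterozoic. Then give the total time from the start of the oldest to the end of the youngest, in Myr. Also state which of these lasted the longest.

Paleoarchean → Neoproterozoic → Paleozoic → Mesozoic → Cenozoic; total span 3600 Myr; longest is Neoproterozoic

Start ages (Ma): Paleoarchean 3600, Neoproterozoic 1000, Paleozoic 538.8, Mesozoic 251.902, Cenozoic 66.
Ordered oldest to youngest: Paleoarchean, Neoproterozoic, Paleozoic, Mesozoic, Cenozoic.
Span = 3600 − 0 = 3600 Myr.
Durations: Paleoarchean 400, Paleozoic 286.898, Neoproterozoic 461.2, Mesozoic 185.902, Cenozoic 66 → longest is Neoproterozoic (461.2 Myr).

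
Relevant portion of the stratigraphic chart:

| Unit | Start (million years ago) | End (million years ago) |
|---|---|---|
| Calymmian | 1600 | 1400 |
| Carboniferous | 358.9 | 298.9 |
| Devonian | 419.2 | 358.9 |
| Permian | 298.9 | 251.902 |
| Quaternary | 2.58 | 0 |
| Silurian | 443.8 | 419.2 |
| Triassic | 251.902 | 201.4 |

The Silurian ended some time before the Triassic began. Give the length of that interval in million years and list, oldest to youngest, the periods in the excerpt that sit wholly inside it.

167.298 million years; Devonian, Carboniferous, Permian

End of Silurian = 419.2 Ma; start of Triassic = 251.902 Ma.
Gap = 419.2 − 251.902 = 167.298 Myr.
Periods wholly inside 419.2–251.902 Ma: Devonian (419.2–358.9), Carboniferous (358.9–298.9), Permian (298.9–251.902).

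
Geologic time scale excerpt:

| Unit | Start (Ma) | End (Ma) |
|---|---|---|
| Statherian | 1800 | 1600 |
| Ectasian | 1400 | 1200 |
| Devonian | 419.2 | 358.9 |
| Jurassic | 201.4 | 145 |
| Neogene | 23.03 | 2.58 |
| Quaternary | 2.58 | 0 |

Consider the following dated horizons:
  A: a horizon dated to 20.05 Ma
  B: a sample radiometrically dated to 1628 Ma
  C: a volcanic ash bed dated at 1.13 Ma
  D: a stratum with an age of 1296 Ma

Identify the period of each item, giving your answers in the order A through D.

A — Neogene; B — Statherian; C — Quaternary; D — Ectasian

Match each age against the start–end ranges in the excerpt: A = 20.05 Ma → Neogene (23.03–2.58); B = 1628 Ma → Statherian (1800–1600); C = 1.13 Ma → Quaternary (2.58–0); D = 1296 Ma → Ectasian (1400–1200).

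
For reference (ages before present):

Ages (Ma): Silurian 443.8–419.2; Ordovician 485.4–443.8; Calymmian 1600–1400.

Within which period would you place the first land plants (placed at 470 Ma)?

Ordovician

470 Ma lies between 485.4 and 443.8 Ma, so it falls in the Ordovician.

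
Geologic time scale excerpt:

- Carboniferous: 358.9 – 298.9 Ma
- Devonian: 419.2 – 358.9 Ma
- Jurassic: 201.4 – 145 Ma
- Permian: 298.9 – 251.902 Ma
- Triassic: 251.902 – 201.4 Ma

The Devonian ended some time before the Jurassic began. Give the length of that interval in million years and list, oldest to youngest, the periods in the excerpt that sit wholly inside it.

End of Devonian = 358.9 Ma; start of Jurassic = 201.4 Ma.
Gap = 358.9 − 201.4 = 157.5 Myr.
Periods wholly inside 358.9–201.4 Ma: Carboniferous (358.9–298.9), Permian (298.9–251.902), Triassic (251.902–201.4).

157.5 million years; Carboniferous, Permian, Triassic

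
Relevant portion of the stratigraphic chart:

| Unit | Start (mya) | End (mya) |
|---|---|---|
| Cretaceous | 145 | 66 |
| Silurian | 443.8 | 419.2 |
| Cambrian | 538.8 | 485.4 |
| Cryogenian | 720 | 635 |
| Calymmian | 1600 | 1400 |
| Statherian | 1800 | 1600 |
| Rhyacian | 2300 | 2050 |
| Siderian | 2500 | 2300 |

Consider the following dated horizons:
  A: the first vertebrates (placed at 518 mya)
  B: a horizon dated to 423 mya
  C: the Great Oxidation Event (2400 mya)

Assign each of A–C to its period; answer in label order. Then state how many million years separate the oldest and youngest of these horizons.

A — Cambrian; B — Silurian; C — Siderian; span 1977 million years

Match each age against the start–end ranges in the excerpt: A = 518 Ma → Cambrian (538.8–485.4); B = 423 Ma → Silurian (443.8–419.2); C = 2400 Ma → Siderian (2500–2300).
The largest age is 2400 Ma and the smallest is 423 Ma; their difference is 1977 Myr.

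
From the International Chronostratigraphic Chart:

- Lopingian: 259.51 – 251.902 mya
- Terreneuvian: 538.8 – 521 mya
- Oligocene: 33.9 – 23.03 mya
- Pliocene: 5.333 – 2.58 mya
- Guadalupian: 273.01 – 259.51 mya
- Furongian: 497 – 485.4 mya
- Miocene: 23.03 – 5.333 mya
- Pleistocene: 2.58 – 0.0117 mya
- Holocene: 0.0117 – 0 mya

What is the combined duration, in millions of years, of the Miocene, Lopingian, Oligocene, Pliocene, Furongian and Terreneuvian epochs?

Each duration: Miocene = 17.697; Lopingian = 7.608; Oligocene = 10.87; Pliocene = 2.753; Furongian = 11.6; Terreneuvian = 17.8.
Sum: 17.697 + 7.608 + 10.87 + 2.753 + 11.6 + 17.8 = 68.328 Myr.

68.328 million years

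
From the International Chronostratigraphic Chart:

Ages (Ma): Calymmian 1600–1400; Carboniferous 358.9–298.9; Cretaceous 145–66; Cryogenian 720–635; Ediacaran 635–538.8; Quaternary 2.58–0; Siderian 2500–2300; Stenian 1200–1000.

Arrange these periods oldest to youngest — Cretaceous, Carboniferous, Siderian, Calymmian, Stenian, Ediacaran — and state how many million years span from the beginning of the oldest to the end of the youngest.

Siderian → Calymmian → Stenian → Ediacaran → Carboniferous → Cretaceous; total span 2434 Myr

From the excerpt: Cretaceous 145–66; Carboniferous 358.9–298.9; Siderian 2500–2300; Calymmian 1600–1400; Stenian 1200–1000; Ediacaran 635–538.8 (Ma).
Larger Ma is earlier, so the oldest is Siderian and the youngest is Cretaceous; oldest to youngest: Siderian, Calymmian, Stenian, Ediacaran, Carboniferous, Cretaceous.
Oldest start 2500 minus youngest end 66 gives 2434 Myr overall.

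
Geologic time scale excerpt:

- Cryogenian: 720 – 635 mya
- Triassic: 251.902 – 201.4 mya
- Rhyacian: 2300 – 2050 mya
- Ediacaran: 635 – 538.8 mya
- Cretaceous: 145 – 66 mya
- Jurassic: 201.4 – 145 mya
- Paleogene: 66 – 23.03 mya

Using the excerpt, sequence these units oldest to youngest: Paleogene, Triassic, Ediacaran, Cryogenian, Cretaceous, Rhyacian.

The oldest of these is Rhyacian (starts 2300 Ma) and the youngest is Paleogene (ends 23.03 Ma).
In between, by decreasing start age: Cryogenian (720), Ediacaran (635), Triassic (251.902), Cretaceous (145).

Rhyacian → Cryogenian → Ediacaran → Triassic → Cretaceous → Paleogene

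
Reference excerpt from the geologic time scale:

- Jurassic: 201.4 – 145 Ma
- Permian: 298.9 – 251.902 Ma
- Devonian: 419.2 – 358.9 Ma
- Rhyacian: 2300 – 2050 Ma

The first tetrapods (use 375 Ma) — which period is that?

375 Ma lies between 419.2 and 358.9 Ma, so it falls in the Devonian.

Devonian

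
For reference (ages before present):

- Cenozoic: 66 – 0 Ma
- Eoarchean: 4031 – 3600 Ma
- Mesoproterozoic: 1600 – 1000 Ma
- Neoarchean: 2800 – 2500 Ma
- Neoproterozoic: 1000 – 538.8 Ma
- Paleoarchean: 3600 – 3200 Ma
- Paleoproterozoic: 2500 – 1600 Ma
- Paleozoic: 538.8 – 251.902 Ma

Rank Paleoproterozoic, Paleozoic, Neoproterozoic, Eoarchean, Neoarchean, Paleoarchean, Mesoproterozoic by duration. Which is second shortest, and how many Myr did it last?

Durations: Paleoproterozoic 900; Paleozoic 286.898; Neoproterozoic 461.2; Eoarchean 431; Neoarchean 300; Paleoarchean 400; Mesoproterozoic 600 Myr.
Sorted shortest-first: Paleozoic (286.898), Neoarchean (300), Paleoarchean (400), Eoarchean (431), Neoproterozoic (461.2), Mesoproterozoic (600), Paleoproterozoic (900).
The second shortest is Neoarchean at 300 Myr.

Neoarchean, 300 million years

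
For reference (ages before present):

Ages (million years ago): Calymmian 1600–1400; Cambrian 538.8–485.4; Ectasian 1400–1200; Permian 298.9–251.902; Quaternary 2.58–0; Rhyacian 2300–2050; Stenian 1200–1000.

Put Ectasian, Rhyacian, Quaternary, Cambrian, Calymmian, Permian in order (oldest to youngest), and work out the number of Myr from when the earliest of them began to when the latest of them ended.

Rhyacian → Calymmian → Ectasian → Cambrian → Permian → Quaternary; total span 2300 Myr

From the excerpt: Ectasian 1400–1200; Rhyacian 2300–2050; Quaternary 2.58–0; Cambrian 538.8–485.4; Calymmian 1600–1400; Permian 298.9–251.902 (Ma).
Larger Ma is earlier, so the oldest is Rhyacian and the youngest is Quaternary; oldest to youngest: Rhyacian, Calymmian, Ectasian, Cambrian, Permian, Quaternary.
Oldest start 2300 minus youngest end 0 gives 2300 Myr overall.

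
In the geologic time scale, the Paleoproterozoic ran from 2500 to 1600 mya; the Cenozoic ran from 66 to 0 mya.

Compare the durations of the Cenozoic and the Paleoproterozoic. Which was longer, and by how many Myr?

Paleoproterozoic, by 834 million years

Cenozoic: 66 − 0 = 66 Myr.
Paleoproterozoic: 2500 − 1600 = 900 Myr.
Difference: 900 − 66 = 834 Myr, so the Paleoproterozoic was longer.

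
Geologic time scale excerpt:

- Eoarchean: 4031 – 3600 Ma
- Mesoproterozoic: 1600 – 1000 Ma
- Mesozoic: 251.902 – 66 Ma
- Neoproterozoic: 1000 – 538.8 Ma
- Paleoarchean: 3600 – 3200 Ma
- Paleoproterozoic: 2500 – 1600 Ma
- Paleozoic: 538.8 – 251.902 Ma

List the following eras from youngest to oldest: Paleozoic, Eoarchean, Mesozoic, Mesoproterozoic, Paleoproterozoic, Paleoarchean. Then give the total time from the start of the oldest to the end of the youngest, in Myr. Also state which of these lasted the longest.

Mesozoic, Paleozoic, Mesoproterozoic, Paleoproterozoic, Paleoarchean, Eoarchean; total span 3965 Myr; longest is Paleoproterozoic

From the excerpt: Paleozoic 538.8–251.902; Eoarchean 4031–3600; Mesozoic 251.902–66; Mesoproterozoic 1600–1000; Paleoproterozoic 2500–1600; Paleoarchean 3600–3200 (Ma).
Larger Ma is earlier, so the oldest is Eoarchean and the youngest is Mesozoic; youngest to oldest: Mesozoic, Paleozoic, Mesoproterozoic, Paleoproterozoic, Paleoarchean, Eoarchean.
Oldest start 4031 minus youngest end 66 gives 3965 Myr overall.
Individual lengths (start − end): Paleoarchean 400; Eoarchean 431; Paleoproterozoic 900; Paleozoic 286.898; Mesozoic 185.902; Mesoproterozoic 600. The largest is Paleoproterozoic at 900 Myr.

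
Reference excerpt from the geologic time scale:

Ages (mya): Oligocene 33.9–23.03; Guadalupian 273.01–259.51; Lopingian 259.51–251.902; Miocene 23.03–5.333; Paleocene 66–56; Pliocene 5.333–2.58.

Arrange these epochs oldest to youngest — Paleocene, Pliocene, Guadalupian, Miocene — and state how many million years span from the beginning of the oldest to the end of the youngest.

Start ages (Ma): Guadalupian 273.01, Paleocene 66, Miocene 23.03, Pliocene 5.333.
Ordered oldest to youngest: Guadalupian, Paleocene, Miocene, Pliocene.
Span = 273.01 − 2.58 = 270.43 Myr.

Guadalupian, Paleocene, Miocene, Pliocene; total span 270.43 Myr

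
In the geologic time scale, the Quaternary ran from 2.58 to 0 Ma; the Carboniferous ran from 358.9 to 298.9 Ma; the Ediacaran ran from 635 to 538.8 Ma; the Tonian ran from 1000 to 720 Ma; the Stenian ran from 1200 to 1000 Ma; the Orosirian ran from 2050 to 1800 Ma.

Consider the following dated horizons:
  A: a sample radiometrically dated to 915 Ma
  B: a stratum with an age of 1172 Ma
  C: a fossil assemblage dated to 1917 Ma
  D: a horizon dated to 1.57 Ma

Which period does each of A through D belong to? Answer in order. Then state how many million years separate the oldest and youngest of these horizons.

Match each age against the start–end ranges in the excerpt: A = 915 Ma → Tonian (1000–720); B = 1172 Ma → Stenian (1200–1000); C = 1917 Ma → Orosirian (2050–1800); D = 1.57 Ma → Quaternary (2.58–0).
The largest age is 1917 Ma and the smallest is 1.57 Ma; their difference is 1915.43 Myr.

A — Tonian; B — Stenian; C — Orosirian; D — Quaternary; span 1915.43 million years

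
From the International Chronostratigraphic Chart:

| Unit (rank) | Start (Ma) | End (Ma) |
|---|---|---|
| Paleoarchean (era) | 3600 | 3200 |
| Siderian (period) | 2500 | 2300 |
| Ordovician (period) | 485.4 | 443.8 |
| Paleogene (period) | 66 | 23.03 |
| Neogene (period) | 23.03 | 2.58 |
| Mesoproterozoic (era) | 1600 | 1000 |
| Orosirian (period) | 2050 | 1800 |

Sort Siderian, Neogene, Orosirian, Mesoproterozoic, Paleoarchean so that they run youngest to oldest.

Neogene, then Mesoproterozoic, then Orosirian, then Siderian, then Paleoarchean

Sorting by start age (ascending Ma, since larger Ma = older): Neogene start 23.03, Mesoproterozoic start 1600, Orosirian start 2050, Siderian start 2500, Paleoarchean start 3600.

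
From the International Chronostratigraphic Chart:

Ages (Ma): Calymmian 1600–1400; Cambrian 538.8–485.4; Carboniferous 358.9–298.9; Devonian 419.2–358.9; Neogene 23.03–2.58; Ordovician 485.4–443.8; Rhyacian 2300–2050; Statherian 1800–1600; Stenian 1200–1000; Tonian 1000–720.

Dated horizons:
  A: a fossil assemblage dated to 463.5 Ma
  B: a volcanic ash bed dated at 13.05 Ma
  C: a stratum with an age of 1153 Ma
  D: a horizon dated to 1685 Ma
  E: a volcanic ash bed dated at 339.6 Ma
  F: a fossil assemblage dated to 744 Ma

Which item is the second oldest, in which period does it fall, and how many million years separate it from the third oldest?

Sorted oldest-first by Ma: D (1685), C (1153), F (744), A (463.5), E (339.6), B (13.05).
The second oldest is C at 1153 Ma, which lies in 1200–1000 Ma: the Stenian.
The third oldest is F at 744 Ma; separation = |1153 − 744| = 409 Myr.

C, in the Stenian; 409 million years to F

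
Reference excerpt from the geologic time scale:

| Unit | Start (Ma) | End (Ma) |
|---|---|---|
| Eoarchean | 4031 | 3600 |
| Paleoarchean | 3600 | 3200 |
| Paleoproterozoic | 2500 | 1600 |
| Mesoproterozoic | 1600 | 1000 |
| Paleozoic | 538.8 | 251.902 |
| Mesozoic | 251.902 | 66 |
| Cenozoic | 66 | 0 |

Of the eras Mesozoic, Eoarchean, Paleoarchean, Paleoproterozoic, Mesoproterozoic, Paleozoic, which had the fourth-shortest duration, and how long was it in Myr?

Eoarchean, 431 million years

Start − end for each: Mesozoic 251.902 − 66 = 185.902; Eoarchean 4031 − 3600 = 431; Paleoarchean 3600 − 3200 = 400; Paleoproterozoic 2500 − 1600 = 900; Mesoproterozoic 1600 − 1000 = 600; Paleozoic 538.8 − 251.902 = 286.898.
Ranking these from shortest: Mesozoic < Paleozoic < Paleoarchean < Eoarchean < Mesoproterozoic < Paleoproterozoic.
Position 4 in that ranking is Eoarchean, which lasted 431 Myr.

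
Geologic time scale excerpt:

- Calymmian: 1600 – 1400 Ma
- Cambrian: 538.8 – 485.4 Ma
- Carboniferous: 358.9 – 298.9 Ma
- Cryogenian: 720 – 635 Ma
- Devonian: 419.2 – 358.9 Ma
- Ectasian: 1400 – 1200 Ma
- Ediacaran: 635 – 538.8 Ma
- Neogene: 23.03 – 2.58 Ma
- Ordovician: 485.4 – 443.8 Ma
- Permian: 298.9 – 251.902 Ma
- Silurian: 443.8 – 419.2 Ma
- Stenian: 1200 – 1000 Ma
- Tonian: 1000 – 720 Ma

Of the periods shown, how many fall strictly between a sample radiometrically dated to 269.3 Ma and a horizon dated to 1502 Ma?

The older date is 1502 Ma and the younger is 269.3 Ma.
Periods with start < 1502 and end > 269.3 Ma: Ectasian (1400–1200), Stenian (1200–1000), Tonian (1000–720), Cryogenian (720–635), Ediacaran (635–538.8), Cambrian (538.8–485.4), Ordovician (485.4–443.8), Silurian (443.8–419.2), Devonian (419.2–358.9), Carboniferous (358.9–298.9).
That is 10 complete periods.

10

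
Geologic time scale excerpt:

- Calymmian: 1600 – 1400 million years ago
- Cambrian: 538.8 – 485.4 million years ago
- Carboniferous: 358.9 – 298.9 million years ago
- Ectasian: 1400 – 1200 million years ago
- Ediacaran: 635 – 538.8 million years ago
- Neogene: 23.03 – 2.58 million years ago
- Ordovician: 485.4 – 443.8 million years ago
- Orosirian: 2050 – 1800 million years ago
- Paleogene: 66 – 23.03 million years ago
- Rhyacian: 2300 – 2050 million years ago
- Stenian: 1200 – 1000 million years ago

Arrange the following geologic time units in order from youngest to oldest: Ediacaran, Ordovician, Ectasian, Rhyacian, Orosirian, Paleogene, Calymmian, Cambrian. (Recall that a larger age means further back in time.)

Paleogene → Ordovician → Cambrian → Ediacaran → Ectasian → Calymmian → Orosirian → Rhyacian

Read off each span (Ma): Ediacaran 635–538.8; Ordovician 485.4–443.8; Ectasian 1400–1200; Rhyacian 2300–2050; Orosirian 2050–1800; Paleogene 66–23.03; Calymmian 1600–1400; Cambrian 538.8–485.4.
Larger Ma is older, so oldest→youngest is Rhyacian, Orosirian, Calymmian, Ectasian, Ediacaran, Cambrian, Ordovician, Paleogene; reverse it for youngest→oldest.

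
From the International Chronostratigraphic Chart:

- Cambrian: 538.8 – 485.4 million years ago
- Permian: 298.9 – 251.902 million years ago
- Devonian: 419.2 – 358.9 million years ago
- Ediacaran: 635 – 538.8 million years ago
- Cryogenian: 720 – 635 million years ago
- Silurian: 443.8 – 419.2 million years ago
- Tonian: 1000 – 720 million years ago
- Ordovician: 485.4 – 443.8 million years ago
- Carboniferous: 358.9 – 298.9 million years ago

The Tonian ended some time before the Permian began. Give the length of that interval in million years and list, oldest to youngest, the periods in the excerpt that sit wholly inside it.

421.1 million years; Cryogenian, Ediacaran, Cambrian, Ordovician, Silurian, Devonian, Carboniferous

The Tonian closes at 720 Ma and the Permian opens at 298.9 Ma, so the interval is 720 − 298.9 = 421.1 Myr.
A period fits inside if it starts at or after 720 Ma and ends at or before 298.9 Ma; oldest first that gives Cryogenian, Ediacaran, Cambrian, Ordovician, Silurian, Devonian, Carboniferous.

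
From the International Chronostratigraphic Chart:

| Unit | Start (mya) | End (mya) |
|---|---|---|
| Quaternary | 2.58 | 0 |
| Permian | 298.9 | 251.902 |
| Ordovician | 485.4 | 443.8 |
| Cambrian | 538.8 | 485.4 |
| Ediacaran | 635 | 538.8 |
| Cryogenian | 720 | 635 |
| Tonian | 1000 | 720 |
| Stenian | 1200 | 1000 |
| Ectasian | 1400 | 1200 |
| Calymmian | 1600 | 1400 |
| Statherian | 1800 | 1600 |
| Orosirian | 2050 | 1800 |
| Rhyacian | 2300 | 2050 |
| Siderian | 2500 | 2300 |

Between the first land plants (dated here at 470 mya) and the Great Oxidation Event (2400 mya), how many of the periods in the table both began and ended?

10

2400 Ma sits inside the Siderian (2500–2300) and 470 Ma inside the Ordovician (485.4–443.8); neither of those is wholly between the two dates.
The listed periods lying completely between them are Rhyacian, Orosirian, Statherian, Calymmian, Ectasian, Stenian, Tonian, Cryogenian, Ediacaran, Cambrian — 10 in all.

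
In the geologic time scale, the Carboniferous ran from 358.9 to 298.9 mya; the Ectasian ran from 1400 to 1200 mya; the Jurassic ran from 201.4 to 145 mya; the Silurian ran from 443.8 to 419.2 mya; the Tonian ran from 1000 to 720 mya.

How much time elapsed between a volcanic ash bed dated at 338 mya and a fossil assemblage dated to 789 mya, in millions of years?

451 million years

789 − 338 = 451 million years.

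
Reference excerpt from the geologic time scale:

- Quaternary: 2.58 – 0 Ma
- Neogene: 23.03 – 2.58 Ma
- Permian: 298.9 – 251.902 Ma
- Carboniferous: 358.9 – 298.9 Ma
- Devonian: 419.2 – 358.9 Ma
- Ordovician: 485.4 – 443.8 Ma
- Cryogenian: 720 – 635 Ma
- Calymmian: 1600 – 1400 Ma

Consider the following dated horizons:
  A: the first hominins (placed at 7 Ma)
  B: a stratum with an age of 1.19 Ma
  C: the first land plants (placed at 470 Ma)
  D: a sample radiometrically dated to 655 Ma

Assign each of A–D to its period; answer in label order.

A — Neogene; B — Quaternary; C — Ordovician; D — Cryogenian

Match each age against the start–end ranges in the excerpt: A = 7 Ma → Neogene (23.03–2.58); B = 1.19 Ma → Quaternary (2.58–0); C = 470 Ma → Ordovician (485.4–443.8); D = 655 Ma → Cryogenian (720–635).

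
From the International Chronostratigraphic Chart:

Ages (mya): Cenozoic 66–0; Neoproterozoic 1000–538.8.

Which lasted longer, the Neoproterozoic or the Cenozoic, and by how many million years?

Neoproterozoic: 1000 − 538.8 = 461.2 Myr.
Cenozoic: 66 − 0 = 66 Myr.
Difference: 461.2 − 66 = 395.2 Myr, so the Neoproterozoic was longer.

Neoproterozoic, by 395.2 million years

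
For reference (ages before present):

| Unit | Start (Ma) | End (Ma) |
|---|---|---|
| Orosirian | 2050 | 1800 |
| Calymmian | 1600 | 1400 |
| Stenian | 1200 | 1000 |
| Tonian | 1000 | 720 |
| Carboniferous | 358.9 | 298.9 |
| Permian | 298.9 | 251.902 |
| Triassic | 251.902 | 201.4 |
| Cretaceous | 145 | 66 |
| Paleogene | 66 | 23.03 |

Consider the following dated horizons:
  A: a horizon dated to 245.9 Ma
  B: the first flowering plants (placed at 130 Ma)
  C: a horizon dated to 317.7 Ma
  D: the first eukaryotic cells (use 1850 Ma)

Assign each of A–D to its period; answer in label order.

A: 245.9 Ma lies in 251.902–201.4 Ma, so Triassic.
B: 130 Ma lies in 145–66 Ma, so Cretaceous.
C: 317.7 Ma lies in 358.9–298.9 Ma, so Carboniferous.
D: 1850 Ma lies in 2050–1800 Ma, so Orosirian.

A — Triassic; B — Cretaceous; C — Carboniferous; D — Orosirian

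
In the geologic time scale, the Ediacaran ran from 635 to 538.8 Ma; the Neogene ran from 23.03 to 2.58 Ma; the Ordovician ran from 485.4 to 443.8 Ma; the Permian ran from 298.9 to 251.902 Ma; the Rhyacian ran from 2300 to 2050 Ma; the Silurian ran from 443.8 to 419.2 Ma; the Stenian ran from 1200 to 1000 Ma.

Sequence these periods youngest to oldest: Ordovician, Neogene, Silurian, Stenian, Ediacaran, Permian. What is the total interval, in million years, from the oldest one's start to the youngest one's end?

Neogene, Permian, Silurian, Ordovician, Ediacaran, Stenian; total span 1197.42 Myr

From the excerpt: Ordovician 485.4–443.8; Neogene 23.03–2.58; Silurian 443.8–419.2; Stenian 1200–1000; Ediacaran 635–538.8; Permian 298.9–251.902 (Ma).
Larger Ma is earlier, so the oldest is Stenian and the youngest is Neogene; youngest to oldest: Neogene, Permian, Silurian, Ordovician, Ediacaran, Stenian.
Oldest start 1200 minus youngest end 2.58 gives 1197.42 Myr overall.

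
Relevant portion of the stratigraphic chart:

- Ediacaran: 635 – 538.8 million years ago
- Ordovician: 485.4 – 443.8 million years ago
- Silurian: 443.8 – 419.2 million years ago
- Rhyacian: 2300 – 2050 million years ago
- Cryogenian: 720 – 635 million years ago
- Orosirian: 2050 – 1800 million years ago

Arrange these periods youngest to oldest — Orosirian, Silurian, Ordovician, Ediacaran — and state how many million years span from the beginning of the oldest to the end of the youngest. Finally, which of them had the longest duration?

Silurian, Ordovician, Ediacaran, Orosirian; total span 1630.8 Myr; longest is Orosirian

Start ages (Ma): Orosirian 2050, Ediacaran 635, Ordovician 485.4, Silurian 443.8.
Ordered youngest to oldest: Silurian, Ordovician, Ediacaran, Orosirian.
Span = 2050 − 419.2 = 1630.8 Myr.
Durations: Orosirian 250, Silurian 24.6, Ordovician 41.6, Ediacaran 96.2 → longest is Orosirian (250 Myr).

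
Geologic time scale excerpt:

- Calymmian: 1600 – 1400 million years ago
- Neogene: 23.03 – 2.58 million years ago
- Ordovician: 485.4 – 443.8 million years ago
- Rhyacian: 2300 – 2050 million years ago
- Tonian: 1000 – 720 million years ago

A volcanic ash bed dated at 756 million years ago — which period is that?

756 Ma lies between 1000 and 720 Ma, so it falls in the Tonian.

Tonian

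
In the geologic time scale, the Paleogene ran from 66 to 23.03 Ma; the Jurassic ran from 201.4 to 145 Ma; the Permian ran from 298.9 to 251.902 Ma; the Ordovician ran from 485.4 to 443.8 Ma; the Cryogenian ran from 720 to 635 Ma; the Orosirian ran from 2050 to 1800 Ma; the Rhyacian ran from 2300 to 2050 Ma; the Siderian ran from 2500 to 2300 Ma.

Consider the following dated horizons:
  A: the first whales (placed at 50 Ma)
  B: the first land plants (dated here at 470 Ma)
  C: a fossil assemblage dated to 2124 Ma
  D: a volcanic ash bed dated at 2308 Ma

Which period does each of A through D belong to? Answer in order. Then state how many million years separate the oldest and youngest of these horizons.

A: 50 Ma lies in 66–23.03 Ma, so Paleogene.
B: 470 Ma lies in 485.4–443.8 Ma, so Ordovician.
C: 2124 Ma lies in 2300–2050 Ma, so Rhyacian.
D: 2308 Ma lies in 2500–2300 Ma, so Siderian.
Oldest = 2308 Ma, youngest = 50 Ma → span 2258 Myr.

A — Paleogene; B — Ordovician; C — Rhyacian; D — Siderian; span 2258 million years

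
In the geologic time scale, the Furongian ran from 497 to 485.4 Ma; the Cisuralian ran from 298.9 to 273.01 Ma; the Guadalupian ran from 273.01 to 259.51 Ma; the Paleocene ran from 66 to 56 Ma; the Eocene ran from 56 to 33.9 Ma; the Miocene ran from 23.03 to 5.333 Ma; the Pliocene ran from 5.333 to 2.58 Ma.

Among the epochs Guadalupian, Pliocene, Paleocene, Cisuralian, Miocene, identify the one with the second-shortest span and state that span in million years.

Start − end for each: Guadalupian 273.01 − 259.51 = 13.5; Pliocene 5.333 − 2.58 = 2.753; Paleocene 66 − 56 = 10; Cisuralian 298.9 − 273.01 = 25.89; Miocene 23.03 − 5.333 = 17.697.
Ranking these from shortest: Pliocene < Paleocene < Guadalupian < Miocene < Cisuralian.
Position 2 in that ranking is Paleocene, which lasted 10 Myr.

Paleocene, 10 million years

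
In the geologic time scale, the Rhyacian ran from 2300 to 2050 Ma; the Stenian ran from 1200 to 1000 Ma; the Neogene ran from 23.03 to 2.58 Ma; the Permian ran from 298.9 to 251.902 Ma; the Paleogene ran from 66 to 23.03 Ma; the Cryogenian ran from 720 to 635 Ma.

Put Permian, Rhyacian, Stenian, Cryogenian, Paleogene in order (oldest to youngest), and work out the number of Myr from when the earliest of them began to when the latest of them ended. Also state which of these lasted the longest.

Rhyacian → Stenian → Cryogenian → Permian → Paleogene; total span 2276.97 Myr; longest is Rhyacian

Start ages (Ma): Rhyacian 2300, Stenian 1200, Cryogenian 720, Permian 298.9, Paleogene 66.
Ordered oldest to youngest: Rhyacian, Stenian, Cryogenian, Permian, Paleogene.
Span = 2300 − 23.03 = 2276.97 Myr.
Durations: Paleogene 42.97, Cryogenian 85, Stenian 200, Permian 46.998, Rhyacian 250 → longest is Rhyacian (250 Myr).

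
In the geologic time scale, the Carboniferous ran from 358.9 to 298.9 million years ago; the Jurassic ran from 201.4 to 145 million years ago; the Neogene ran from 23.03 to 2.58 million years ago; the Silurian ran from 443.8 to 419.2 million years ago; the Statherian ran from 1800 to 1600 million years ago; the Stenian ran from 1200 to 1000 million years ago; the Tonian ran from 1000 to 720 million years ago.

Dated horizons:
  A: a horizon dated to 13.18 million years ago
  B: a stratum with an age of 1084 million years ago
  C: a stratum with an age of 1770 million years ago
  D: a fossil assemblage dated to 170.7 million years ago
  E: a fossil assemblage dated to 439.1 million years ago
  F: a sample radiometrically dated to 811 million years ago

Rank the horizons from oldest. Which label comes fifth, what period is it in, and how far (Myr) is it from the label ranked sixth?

D, in the Jurassic; 157.52 million years to A

Sorted oldest-first by Ma: C (1770), B (1084), F (811), E (439.1), D (170.7), A (13.18).
The fifth oldest is D at 170.7 Ma, which lies in 201.4–145 Ma: the Jurassic.
The sixth oldest is A at 13.18 Ma; separation = |170.7 − 13.18| = 157.52 Myr.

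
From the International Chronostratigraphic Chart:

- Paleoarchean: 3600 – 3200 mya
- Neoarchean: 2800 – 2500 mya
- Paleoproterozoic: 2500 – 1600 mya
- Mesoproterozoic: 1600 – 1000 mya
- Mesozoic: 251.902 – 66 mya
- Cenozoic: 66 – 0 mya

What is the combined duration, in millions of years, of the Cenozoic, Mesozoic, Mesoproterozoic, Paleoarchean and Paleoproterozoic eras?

2151.902 million years

Duration is start − end for each: (66 − 0) + (251.902 − 66) + (1600 − 1000) + (3600 − 3200) + (2500 − 1600).
That is 66 + 185.902 + 600 + 400 + 900, which totals 2151.902 million years.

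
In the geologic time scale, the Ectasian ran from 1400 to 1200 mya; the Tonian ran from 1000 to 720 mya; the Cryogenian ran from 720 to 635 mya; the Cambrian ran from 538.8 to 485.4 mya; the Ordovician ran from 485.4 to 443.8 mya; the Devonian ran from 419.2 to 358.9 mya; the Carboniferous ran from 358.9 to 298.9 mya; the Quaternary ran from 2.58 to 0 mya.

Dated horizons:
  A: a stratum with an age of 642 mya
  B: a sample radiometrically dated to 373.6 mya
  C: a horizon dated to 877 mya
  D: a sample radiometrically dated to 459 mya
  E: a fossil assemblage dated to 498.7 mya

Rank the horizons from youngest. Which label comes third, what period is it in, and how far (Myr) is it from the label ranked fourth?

Sorted youngest-first by Ma: B (373.6), D (459), E (498.7), A (642), C (877).
The third youngest is E at 498.7 Ma, which lies in 538.8–485.4 Ma: the Cambrian.
The fourth youngest is A at 642 Ma; separation = |498.7 − 642| = 143.3 Myr.

E, in the Cambrian; 143.3 million years to A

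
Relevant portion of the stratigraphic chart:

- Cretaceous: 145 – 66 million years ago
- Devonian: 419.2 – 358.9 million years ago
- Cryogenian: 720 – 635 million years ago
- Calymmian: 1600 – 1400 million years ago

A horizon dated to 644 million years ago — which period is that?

Cryogenian

644 Ma lies between 720 and 635 Ma, so it falls in the Cryogenian.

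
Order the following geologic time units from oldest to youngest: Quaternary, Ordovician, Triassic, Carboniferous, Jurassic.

Ordovician, Carboniferous, Triassic, Jurassic, Quaternary

Era membership (oldest first within each) — Paleozoic: Ordovician, Carboniferous; Mesozoic: Triassic, Jurassic; Cenozoic: Quaternary. Paleozoic precedes Mesozoic, which precedes Cenozoic. Concatenating the groups in that era order gives oldest to youngest directly.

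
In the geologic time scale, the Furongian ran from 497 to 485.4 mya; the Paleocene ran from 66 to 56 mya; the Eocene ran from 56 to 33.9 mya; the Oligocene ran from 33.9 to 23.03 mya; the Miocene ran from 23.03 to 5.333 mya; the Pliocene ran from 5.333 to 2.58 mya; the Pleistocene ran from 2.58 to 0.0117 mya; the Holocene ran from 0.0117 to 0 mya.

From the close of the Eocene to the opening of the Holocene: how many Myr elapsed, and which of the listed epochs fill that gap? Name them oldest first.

End of Eocene = 33.9 Ma; start of Holocene = 0.0117 Ma.
Gap = 33.9 − 0.0117 = 33.8883 Myr.
Epochs wholly inside 33.9–0.0117 Ma: Oligocene (33.9–23.03), Miocene (23.03–5.333), Pliocene (5.333–2.58), Pleistocene (2.58–0.0117).

33.8883 million years; Oligocene, Miocene, Pliocene, Pleistocene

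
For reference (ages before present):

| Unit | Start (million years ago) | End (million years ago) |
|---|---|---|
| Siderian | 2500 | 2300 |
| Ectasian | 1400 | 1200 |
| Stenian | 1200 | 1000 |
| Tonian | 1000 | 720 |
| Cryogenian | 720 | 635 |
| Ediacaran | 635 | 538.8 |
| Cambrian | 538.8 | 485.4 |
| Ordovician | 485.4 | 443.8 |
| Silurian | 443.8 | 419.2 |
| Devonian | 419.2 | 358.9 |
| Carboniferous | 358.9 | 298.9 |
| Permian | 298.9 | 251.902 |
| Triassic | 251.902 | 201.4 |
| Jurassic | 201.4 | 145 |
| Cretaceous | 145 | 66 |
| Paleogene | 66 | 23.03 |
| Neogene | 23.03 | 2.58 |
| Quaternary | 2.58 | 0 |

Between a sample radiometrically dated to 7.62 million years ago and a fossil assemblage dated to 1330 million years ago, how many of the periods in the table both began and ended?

The older date is 1330 Ma and the younger is 7.62 Ma.
Periods with start < 1330 and end > 7.62 Ma: Stenian (1200–1000), Tonian (1000–720), Cryogenian (720–635), Ediacaran (635–538.8), Cambrian (538.8–485.4), Ordovician (485.4–443.8), Silurian (443.8–419.2), Devonian (419.2–358.9), Carboniferous (358.9–298.9), Permian (298.9–251.902), Triassic (251.902–201.4), Jurassic (201.4–145), Cretaceous (145–66), Paleogene (66–23.03).
That is 14 complete periods.

14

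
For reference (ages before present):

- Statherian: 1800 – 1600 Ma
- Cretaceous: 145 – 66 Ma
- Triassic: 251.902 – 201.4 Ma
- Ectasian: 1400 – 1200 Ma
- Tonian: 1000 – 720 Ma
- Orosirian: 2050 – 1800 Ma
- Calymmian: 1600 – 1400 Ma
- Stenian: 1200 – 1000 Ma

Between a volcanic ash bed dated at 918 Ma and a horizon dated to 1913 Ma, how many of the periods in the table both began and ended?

4

1913 Ma sits inside the Orosirian (2050–1800) and 918 Ma inside the Tonian (1000–720); neither of those is wholly between the two dates.
The listed periods lying completely between them are Statherian, Calymmian, Ectasian, Stenian — 4 in all.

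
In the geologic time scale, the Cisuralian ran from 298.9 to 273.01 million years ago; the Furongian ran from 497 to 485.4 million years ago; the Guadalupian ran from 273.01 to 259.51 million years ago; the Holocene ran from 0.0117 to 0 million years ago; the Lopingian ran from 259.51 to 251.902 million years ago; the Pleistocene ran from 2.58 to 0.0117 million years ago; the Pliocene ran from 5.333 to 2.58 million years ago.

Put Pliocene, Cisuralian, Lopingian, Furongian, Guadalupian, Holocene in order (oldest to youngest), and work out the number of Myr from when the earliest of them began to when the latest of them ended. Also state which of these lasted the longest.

From the excerpt: Pliocene 5.333–2.58; Cisuralian 298.9–273.01; Lopingian 259.51–251.902; Furongian 497–485.4; Guadalupian 273.01–259.51; Holocene 0.0117–0 (Ma).
Larger Ma is earlier, so the oldest is Furongian and the youngest is Holocene; oldest to youngest: Furongian, Cisuralian, Guadalupian, Lopingian, Pliocene, Holocene.
Oldest start 497 minus youngest end 0 gives 497 Myr overall.
Individual lengths (start − end): Cisuralian 25.89; Guadalupian 13.5; Furongian 11.6; Pliocene 2.753; Lopingian 7.608; Holocene 0.0117. The largest is Cisuralian at 25.89 Myr.

Furongian → Cisuralian → Guadalupian → Lopingian → Pliocene → Holocene; total span 497 Myr; longest is Cisuralian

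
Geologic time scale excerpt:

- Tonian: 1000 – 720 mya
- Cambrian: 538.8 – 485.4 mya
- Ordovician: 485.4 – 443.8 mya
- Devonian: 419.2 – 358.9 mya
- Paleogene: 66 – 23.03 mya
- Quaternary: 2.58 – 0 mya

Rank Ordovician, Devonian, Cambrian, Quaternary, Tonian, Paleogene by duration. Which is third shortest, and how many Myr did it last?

Durations: Ordovician 41.6; Devonian 60.3; Cambrian 53.4; Quaternary 2.58; Tonian 280; Paleogene 42.97 Myr.
Sorted shortest-first: Quaternary (2.58), Ordovician (41.6), Paleogene (42.97), Cambrian (53.4), Devonian (60.3), Tonian (280).
The third shortest is Paleogene at 42.97 Myr.

Paleogene, 42.97 million years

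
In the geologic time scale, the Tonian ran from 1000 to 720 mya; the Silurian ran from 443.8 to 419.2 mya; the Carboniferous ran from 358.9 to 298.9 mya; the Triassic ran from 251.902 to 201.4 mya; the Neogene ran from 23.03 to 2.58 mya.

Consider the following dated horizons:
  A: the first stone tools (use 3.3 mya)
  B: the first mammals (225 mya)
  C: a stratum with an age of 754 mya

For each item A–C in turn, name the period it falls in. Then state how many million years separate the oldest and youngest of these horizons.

Match each age against the start–end ranges in the excerpt: A = 3.3 Ma → Neogene (23.03–2.58); B = 225 Ma → Triassic (251.902–201.4); C = 754 Ma → Tonian (1000–720).
The largest age is 754 Ma and the smallest is 3.3 Ma; their difference is 750.7 Myr.

A — Neogene; B — Triassic; C — Tonian; span 750.7 million years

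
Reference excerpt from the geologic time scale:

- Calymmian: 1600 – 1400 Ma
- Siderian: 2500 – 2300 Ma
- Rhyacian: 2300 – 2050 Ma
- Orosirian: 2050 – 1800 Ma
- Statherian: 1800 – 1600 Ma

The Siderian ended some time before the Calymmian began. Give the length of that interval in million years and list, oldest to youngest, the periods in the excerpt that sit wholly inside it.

The Siderian closes at 2300 Ma and the Calymmian opens at 1600 Ma, so the interval is 2300 − 1600 = 700 Myr.
A period fits inside if it starts at or after 2300 Ma and ends at or before 1600 Ma; oldest first that gives Rhyacian, Orosirian, Statherian.

700 million years; Rhyacian, Orosirian, Statherian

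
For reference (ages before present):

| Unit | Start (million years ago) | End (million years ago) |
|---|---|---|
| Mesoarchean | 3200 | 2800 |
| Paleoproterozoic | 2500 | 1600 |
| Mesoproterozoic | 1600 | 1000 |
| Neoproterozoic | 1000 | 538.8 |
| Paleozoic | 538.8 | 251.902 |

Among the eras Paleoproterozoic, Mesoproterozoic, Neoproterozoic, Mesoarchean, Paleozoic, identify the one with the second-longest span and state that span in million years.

Mesoproterozoic, 600 million years

Durations: Paleoproterozoic 900; Mesoproterozoic 600; Neoproterozoic 461.2; Mesoarchean 400; Paleozoic 286.898 Myr.
Sorted longest-first: Paleoproterozoic (900), Mesoproterozoic (600), Neoproterozoic (461.2), Mesoarchean (400), Paleozoic (286.898).
The second longest is Mesoproterozoic at 600 Myr.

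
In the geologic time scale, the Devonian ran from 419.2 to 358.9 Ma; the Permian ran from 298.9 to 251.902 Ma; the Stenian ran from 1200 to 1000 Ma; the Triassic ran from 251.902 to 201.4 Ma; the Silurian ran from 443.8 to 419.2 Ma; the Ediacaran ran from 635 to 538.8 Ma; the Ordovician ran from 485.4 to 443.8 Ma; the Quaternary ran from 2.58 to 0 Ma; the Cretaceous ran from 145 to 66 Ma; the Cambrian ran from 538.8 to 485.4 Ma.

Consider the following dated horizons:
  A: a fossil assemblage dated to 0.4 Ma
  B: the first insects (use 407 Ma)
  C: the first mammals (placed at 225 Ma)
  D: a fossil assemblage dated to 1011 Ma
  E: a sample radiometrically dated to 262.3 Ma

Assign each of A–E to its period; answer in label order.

A: 0.4 Ma lies in 2.58–0 Ma, so Quaternary.
B: 407 Ma lies in 419.2–358.9 Ma, so Devonian.
C: 225 Ma lies in 251.902–201.4 Ma, so Triassic.
D: 1011 Ma lies in 1200–1000 Ma, so Stenian.
E: 262.3 Ma lies in 298.9–251.902 Ma, so Permian.

A — Quaternary; B — Devonian; C — Triassic; D — Stenian; E — Permian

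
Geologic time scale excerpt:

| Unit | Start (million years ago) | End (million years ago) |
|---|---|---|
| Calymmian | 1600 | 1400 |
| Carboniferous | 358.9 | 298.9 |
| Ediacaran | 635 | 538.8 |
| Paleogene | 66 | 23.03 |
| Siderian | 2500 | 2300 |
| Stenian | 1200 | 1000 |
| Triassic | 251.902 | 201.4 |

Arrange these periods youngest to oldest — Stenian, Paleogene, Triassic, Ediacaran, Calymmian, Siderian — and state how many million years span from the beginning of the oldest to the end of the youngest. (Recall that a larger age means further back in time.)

Start ages (Ma): Siderian 2500, Calymmian 1600, Stenian 1200, Ediacaran 635, Triassic 251.902, Paleogene 66.
Ordered youngest to oldest: Paleogene, Triassic, Ediacaran, Stenian, Calymmian, Siderian.
Span = 2500 − 23.03 = 2476.97 Myr.

Paleogene → Triassic → Ediacaran → Stenian → Calymmian → Siderian; total span 2476.97 Myr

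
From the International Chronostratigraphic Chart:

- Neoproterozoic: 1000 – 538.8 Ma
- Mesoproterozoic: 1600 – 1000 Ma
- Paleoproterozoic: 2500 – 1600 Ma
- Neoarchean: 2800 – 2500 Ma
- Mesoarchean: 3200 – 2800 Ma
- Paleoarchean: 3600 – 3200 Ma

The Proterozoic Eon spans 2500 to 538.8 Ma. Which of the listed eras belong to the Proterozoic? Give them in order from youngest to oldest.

Neoproterozoic, Mesoproterozoic, Paleoproterozoic

Eras with both bounds inside 2500–538.8 Ma: Neoproterozoic (1000–538.8), Mesoproterozoic (1600–1000), Paleoproterozoic (2500–1600).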